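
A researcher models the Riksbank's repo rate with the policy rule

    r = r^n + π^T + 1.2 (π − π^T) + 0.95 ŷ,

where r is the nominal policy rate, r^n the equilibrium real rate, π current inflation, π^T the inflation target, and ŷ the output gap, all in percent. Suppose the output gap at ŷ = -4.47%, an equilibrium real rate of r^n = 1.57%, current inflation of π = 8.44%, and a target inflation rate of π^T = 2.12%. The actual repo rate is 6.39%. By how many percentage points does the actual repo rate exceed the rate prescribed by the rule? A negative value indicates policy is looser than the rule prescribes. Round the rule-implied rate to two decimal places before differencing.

-0.64 pp

r = 1.57 + 2.12 + 1.2 × (8.44 − 2.12) + 0.95 × (-4.47)
   = 1.57 + 2.12 + 7.584 − 4.2465 = 7.03
Deviation = 6.39 − 7.03 = -0.64 pp.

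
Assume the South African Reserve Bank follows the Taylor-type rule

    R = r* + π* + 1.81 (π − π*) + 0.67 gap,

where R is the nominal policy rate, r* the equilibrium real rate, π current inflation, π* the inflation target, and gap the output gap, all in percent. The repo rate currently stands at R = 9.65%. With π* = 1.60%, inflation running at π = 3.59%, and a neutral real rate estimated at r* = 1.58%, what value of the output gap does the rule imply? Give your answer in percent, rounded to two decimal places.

4.28%

0.67 gap = 9.65 − 1.58 − 1.60 − 1.81 × (3.59 − 1.60) = 2.8681
gap = 2.8681 / 0.67 = 4.28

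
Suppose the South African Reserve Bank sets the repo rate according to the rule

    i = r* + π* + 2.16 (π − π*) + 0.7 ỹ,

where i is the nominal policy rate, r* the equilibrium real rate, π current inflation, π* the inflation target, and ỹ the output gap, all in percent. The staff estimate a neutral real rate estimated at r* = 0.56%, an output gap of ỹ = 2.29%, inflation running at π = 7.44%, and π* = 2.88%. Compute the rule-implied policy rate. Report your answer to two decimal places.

i = 0.56 + 2.88 + 2.16 × (7.44 − 2.88) + 0.7 × 2.29
   = 0.56 + 2.88 + 9.8496 + 1.603 = 14.89

14.89%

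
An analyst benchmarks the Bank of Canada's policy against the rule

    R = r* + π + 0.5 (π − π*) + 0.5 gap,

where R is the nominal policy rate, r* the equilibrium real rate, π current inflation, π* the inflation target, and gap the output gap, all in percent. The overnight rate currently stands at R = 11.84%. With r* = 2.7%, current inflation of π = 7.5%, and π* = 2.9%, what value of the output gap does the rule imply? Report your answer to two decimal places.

0.5 gap = 11.84 − 2.7 − 7.5 − 0.5 × (7.5 − 2.9) = -0.66
gap = -0.66 / 0.5 = -1.32

-1.32%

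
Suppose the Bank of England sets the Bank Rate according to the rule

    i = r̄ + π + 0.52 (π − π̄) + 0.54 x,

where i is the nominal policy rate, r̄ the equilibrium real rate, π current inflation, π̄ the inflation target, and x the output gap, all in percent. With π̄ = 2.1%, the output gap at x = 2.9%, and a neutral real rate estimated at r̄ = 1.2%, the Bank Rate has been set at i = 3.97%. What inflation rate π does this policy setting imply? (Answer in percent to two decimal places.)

1.51%

Collecting π: i = r̄ + (1 + 0.52) π − 0.52 π̄ + 0.54 x
1.52 π = 3.97 − 1.2 + 0.52 × 2.1 − 0.54 × 2.9 = 2.296
π = 2.296 / 1.52 = 1.51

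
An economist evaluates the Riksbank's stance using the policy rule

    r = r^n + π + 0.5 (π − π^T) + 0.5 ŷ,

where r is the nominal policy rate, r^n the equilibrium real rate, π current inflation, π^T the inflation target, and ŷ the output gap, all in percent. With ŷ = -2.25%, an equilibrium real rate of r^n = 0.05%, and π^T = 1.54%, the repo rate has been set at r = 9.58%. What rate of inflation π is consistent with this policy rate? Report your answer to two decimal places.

7.62%

Collecting π: r = r^n + (1 + 0.5) π − 0.5 π^T + 0.5 ŷ
1.5 π = 9.58 − 0.05 + 0.5 × 1.54 − 0.5 × (-2.25) = 11.425
π = 11.425 / 1.5 = 7.62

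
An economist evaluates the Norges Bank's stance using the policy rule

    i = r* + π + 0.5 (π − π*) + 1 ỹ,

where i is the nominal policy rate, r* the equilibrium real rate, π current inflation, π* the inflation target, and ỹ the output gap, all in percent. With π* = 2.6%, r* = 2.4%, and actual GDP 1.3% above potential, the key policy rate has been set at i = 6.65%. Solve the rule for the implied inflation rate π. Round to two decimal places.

2.83%

Output 1.3% above potential → ỹ = 1.3.
Collecting π: i = r* + (1 + 0.5) π − 0.5 π* + 1 ỹ
1.5 π = 6.65 − 2.4 + 0.5 × 2.6 − 1 × 1.3 = 4.25
π = 4.25 / 1.5 = 2.83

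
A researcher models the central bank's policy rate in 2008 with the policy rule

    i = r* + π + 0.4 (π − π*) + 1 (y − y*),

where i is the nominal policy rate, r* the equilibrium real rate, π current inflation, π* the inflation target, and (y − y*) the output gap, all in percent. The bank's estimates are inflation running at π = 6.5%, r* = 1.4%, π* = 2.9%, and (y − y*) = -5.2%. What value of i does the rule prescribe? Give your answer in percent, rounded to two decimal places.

4.14%

i = 1.4 + 6.5 + 0.4 × (6.5 − 2.9) + 1 × (-5.2)
   = 1.4 + 6.5 + 1.44 − 5.2 = 4.14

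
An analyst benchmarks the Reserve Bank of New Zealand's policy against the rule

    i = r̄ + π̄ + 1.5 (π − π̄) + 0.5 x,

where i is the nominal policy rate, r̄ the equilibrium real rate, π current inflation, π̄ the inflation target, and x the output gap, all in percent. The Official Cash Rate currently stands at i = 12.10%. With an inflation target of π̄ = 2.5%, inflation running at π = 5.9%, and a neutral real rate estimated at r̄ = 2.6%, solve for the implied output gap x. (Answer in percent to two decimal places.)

0.5 x = 12.10 − 2.6 − 2.5 − 1.5 × (5.9 − 2.5) = 1.9
x = 1.9 / 0.5 = 3.80

3.80%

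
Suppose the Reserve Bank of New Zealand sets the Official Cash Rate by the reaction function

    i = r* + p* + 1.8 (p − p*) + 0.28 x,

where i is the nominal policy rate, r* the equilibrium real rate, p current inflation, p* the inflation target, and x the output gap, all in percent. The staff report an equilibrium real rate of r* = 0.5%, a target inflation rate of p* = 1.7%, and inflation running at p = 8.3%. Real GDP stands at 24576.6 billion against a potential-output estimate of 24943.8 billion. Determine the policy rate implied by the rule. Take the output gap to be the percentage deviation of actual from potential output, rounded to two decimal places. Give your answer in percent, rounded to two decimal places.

Output gap = 100 × (24576.6 − 24943.8) / 24943.8 = -1.47%.
i = 0.50 + 1.70 + 1.8 × (8.30 − 1.70) + 0.28 × (-1.47)
   = 0.50 + 1.7 + 11.88 − 0.4116 = 13.67

13.67%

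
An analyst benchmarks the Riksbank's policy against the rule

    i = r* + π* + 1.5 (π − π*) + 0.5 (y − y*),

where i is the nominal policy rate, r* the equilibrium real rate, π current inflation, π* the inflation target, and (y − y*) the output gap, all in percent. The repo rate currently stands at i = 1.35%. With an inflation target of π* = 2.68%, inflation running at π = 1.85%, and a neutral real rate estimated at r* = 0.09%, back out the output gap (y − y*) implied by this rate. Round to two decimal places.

-0.35%

0.5 (y − y*) = 1.35 − 0.09 − 2.68 − 1.5 × (1.85 − 2.68) = -0.175
(y − y*) = -0.175 / 0.5 = -0.35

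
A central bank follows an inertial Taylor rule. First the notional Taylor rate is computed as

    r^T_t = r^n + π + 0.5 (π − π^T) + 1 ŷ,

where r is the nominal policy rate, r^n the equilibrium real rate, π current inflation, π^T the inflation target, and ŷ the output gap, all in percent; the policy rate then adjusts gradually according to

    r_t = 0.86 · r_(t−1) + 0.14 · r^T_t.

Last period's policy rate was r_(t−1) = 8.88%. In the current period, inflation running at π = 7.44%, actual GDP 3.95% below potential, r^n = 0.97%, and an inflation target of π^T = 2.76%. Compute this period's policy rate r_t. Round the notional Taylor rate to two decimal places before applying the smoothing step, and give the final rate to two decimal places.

8.59%

Output 3.95% below potential → ŷ = -3.95.
r^T_t = 0.97 + 7.44 + 0.5 × (7.44 − 2.76) + 1 × (-3.95)
   = 0.97 + 7.44 + 2.34 − 3.95 = 6.80
r_t = 0.86 × 8.88 + 0.14 × 6.80 = 7.6368 + 0.952 = 8.59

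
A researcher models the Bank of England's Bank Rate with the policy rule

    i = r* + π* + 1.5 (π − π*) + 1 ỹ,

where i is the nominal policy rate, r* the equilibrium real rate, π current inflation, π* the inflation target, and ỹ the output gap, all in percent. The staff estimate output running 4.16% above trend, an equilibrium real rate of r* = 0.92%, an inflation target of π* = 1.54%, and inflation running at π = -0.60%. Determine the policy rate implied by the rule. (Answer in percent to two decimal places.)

Output 4.16% above potential → ỹ = 4.16.
i = 0.92 + 1.54 + 1.5 × (-0.60 − 1.54) + 1 × 4.16
   = 0.92 + 1.54 − 3.21 + 4.16 = 3.41

3.41%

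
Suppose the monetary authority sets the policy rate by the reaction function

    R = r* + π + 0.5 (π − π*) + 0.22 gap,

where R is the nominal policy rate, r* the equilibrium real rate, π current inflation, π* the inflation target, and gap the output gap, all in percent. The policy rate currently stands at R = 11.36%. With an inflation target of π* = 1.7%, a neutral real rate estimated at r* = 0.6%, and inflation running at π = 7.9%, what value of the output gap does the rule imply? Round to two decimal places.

-1.09%

0.22 gap = 11.36 − 0.6 − 7.9 − 0.5 × (7.9 − 1.7) = -0.24
gap = -0.24 / 0.22 = -1.09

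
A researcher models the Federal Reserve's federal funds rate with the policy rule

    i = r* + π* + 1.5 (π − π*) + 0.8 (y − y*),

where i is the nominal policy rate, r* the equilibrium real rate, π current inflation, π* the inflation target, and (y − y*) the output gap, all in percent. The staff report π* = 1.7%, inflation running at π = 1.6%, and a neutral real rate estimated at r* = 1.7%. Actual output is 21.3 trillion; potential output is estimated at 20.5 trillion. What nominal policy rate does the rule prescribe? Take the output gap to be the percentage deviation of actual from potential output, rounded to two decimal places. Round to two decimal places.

Output gap = 100 × (21.3 − 20.5) / 20.5 = 3.90%.
i = 1.70 + 1.70 + 1.5 × (1.60 − 1.70) + 0.8 × 3.90
   = 1.70 + 1.7 − 0.15 + 3.12 = 6.37

6.37%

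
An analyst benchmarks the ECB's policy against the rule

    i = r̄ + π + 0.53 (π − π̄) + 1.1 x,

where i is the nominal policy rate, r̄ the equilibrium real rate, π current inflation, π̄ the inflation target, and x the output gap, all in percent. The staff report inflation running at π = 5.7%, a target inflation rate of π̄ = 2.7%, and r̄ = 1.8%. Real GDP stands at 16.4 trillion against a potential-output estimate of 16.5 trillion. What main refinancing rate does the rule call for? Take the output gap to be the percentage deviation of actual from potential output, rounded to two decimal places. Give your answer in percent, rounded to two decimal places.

Output gap = 100 × (16.4 − 16.5) / 16.5 = -0.61%.
i = 1.80 + 5.70 + 0.53 × (5.70 − 2.70) + 1.1 × (-0.61)
   = 1.80 + 5.7 + 1.59 − 0.671 = 8.42

8.42%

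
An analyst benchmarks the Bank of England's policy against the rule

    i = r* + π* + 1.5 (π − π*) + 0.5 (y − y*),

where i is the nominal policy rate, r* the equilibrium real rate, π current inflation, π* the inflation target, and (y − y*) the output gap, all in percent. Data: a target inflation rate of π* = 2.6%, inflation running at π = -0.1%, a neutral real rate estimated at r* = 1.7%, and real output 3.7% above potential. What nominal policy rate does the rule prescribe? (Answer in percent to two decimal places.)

Output 3.7% above potential → (y − y*) = 3.7.
i = 1.7 + 2.6 + 1.5 × (-0.1 − 2.6) + 0.5 × 3.7
   = 1.7 + 2.6 − 4.05 + 1.85 = 2.10

2.10%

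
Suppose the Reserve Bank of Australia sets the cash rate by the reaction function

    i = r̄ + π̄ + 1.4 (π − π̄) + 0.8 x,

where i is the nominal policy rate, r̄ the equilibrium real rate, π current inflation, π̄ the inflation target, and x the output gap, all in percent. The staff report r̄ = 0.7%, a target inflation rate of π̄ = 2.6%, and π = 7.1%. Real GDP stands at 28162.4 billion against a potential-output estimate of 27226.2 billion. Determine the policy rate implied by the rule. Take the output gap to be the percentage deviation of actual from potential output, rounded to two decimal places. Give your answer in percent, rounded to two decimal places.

12.35%

Output gap = 100 × (28162.4 − 27226.2) / 27226.2 = 3.44%.
i = 0.70 + 2.60 + 1.4 × (7.10 − 2.60) + 0.8 × 3.44
   = 0.70 + 2.6 + 6.3 + 2.752 = 12.35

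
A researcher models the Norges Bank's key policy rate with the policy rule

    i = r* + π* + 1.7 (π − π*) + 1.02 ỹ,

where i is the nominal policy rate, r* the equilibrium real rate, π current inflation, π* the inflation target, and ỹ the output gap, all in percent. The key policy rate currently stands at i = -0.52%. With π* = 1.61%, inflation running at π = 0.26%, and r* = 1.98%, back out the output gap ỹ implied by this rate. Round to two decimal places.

-1.78%

1.02 ỹ = -0.52 − 1.98 − 1.61 − 1.7 × (0.26 − 1.61) = -1.815
ỹ = -1.815 / 1.02 = -1.78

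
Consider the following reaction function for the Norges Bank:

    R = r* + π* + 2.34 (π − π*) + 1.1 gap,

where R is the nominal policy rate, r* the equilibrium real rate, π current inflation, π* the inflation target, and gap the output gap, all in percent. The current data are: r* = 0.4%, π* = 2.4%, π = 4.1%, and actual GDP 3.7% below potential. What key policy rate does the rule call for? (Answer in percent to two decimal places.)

2.71%

Output 3.7% below potential → gap = -3.7.
R = 0.4 + 2.4 + 2.34 × (4.1 − 2.4) + 1.1 × (-3.7)
   = 0.4 + 2.4 + 3.978 − 4.07 = 2.71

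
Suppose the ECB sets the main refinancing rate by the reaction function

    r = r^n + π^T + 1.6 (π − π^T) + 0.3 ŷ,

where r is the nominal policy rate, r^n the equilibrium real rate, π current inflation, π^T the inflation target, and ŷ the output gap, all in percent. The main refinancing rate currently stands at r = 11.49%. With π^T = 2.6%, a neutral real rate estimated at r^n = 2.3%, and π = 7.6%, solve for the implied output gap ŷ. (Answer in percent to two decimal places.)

0.3 ŷ = 11.49 − 2.3 − 2.6 − 1.6 × (7.6 − 2.6) = -1.41
ŷ = -1.41 / 0.3 = -4.70

-4.70%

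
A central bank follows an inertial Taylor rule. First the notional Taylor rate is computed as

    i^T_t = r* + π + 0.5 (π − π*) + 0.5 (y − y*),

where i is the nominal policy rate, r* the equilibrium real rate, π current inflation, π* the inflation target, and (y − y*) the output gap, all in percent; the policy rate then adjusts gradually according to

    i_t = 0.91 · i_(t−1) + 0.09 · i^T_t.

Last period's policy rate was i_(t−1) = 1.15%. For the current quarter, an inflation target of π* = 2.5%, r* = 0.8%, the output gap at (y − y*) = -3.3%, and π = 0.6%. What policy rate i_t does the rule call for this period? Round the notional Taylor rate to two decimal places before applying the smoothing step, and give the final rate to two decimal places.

0.94%

i^T_t = 0.8 + 0.6 + 0.5 × (0.6 − 2.5) + 0.5 × (-3.3)
   = 0.8 + 0.6 − 0.95 − 1.65 = -1.20
i_t = 0.91 × 1.15 + 0.09 × (-1.20) = 1.0465 − 0.108 = 0.94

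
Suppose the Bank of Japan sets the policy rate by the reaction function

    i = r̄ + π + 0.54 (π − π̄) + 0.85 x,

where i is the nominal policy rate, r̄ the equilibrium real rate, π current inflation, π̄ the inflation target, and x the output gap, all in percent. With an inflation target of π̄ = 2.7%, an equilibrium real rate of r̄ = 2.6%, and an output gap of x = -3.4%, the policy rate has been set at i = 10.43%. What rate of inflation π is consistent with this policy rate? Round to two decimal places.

7.91%

Collecting π: i = r̄ + (1 + 0.54) π − 0.54 π̄ + 0.85 x
1.54 π = 10.43 − 2.6 + 0.54 × 2.7 − 0.85 × (-3.4) = 12.178
π = 12.178 / 1.54 = 7.91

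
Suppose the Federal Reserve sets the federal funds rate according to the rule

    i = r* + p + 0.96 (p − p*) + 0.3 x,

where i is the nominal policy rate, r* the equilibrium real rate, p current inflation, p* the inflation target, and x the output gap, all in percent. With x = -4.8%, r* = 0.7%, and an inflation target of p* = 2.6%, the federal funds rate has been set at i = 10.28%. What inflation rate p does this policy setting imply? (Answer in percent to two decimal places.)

6.90%

Collecting p: i = r* + (1 + 0.96) p − 0.96 p* + 0.3 x
1.96 p = 10.28 − 0.7 + 0.96 × 2.6 − 0.3 × (-4.8) = 13.516
p = 13.516 / 1.96 = 6.90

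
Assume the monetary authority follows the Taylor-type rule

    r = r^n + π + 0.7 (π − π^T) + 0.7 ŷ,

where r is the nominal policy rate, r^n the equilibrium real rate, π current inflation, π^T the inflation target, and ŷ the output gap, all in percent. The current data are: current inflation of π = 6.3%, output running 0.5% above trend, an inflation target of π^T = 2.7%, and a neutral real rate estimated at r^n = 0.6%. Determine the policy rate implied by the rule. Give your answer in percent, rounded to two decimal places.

Output 0.5% above potential → ŷ = 0.5.
r = 0.6 + 6.3 + 0.7 × (6.3 − 2.7) + 0.7 × 0.5
   = 0.6 + 6.3 + 2.52 + 0.35 = 9.77

9.77%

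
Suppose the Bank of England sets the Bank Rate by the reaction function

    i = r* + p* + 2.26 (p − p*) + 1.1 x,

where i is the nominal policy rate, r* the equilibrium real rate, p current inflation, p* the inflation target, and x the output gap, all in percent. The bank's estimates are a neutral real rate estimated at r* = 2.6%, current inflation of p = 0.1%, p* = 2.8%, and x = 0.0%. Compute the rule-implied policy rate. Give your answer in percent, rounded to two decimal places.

-0.70%

i = 2.6 + 2.8 + 2.26 × (0.1 − 2.8) + 1.1 × 0.0
   = 2.6 + 2.8 − 6.102 + 0 = -0.70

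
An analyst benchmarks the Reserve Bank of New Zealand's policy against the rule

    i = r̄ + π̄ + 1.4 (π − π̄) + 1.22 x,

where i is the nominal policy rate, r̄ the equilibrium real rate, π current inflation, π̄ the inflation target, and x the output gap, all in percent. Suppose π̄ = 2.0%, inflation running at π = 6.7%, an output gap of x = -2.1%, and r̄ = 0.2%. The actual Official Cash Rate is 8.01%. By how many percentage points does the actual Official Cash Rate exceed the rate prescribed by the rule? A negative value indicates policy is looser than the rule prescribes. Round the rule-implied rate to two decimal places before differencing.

1.79 pp

i = 0.2 + 2.0 + 1.4 × (6.7 − 2.0) + 1.22 × (-2.1)
   = 0.2 + 2 + 6.58 − 2.562 = 6.22
Deviation = 8.01 − 6.22 = 1.79 pp.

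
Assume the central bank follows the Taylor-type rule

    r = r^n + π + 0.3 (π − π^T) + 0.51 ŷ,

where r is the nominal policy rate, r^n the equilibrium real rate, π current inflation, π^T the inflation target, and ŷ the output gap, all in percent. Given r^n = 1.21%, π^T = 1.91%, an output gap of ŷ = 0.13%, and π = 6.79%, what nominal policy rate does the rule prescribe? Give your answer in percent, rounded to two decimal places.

9.53%

r = 1.21 + 6.79 + 0.3 × (6.79 − 1.91) + 0.51 × 0.13
   = 1.21 + 6.79 + 1.464 + 0.0663 = 9.53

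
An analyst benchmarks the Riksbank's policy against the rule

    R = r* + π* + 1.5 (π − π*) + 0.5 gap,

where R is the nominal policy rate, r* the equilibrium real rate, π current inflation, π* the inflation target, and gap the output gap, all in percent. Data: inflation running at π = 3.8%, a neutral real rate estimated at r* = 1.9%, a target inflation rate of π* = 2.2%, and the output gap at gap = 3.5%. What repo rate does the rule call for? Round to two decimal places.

8.25%

R = 1.9 + 2.2 + 1.5 × (3.8 − 2.2) + 0.5 × 3.5
   = 1.9 + 2.2 + 2.4 + 1.75 = 8.25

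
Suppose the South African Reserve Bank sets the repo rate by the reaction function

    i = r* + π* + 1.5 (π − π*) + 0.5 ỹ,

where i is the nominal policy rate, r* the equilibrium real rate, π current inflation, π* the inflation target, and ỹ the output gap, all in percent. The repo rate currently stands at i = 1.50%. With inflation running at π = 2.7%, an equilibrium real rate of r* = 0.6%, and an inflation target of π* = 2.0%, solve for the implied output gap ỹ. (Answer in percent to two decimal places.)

0.5 ỹ = 1.50 − 0.6 − 2.0 − 1.5 × (2.7 − 2.0) = -2.15
ỹ = -2.15 / 0.5 = -4.30

-4.30%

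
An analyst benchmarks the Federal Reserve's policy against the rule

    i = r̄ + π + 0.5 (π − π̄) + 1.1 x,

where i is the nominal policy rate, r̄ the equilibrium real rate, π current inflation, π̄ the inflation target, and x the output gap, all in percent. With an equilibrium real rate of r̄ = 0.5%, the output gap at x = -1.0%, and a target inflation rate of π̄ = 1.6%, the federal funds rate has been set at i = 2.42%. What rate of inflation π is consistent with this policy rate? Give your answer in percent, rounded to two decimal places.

2.55%

Collecting π: i = r̄ + (1 + 0.5) π − 0.5 π̄ + 1.1 x
1.5 π = 2.42 − 0.5 + 0.5 × 1.6 − 1.1 × (-1.0) = 3.82
π = 3.82 / 1.5 = 2.55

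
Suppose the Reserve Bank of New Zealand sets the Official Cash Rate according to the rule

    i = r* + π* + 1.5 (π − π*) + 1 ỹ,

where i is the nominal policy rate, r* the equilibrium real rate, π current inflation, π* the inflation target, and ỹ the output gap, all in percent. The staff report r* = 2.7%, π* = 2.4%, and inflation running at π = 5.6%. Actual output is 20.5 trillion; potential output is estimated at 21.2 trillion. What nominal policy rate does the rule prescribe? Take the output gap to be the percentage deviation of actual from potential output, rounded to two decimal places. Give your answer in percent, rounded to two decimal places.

Output gap = 100 × (20.5 − 21.2) / 21.2 = -3.30%.
i = 2.70 + 2.40 + 1.5 × (5.60 − 2.40) + 1 × (-3.30)
   = 2.70 + 2.4 + 4.8 − 3.3 = 6.60

6.60%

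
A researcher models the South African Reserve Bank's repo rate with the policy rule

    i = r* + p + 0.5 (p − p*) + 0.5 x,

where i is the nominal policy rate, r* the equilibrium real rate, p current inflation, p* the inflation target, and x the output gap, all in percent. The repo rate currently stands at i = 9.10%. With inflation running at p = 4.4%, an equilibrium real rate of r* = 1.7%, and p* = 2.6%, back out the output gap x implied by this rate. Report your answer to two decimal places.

4.20%

0.5 x = 9.10 − 1.7 − 4.4 − 0.5 × (4.4 − 2.6) = 2.1
x = 2.1 / 0.5 = 4.20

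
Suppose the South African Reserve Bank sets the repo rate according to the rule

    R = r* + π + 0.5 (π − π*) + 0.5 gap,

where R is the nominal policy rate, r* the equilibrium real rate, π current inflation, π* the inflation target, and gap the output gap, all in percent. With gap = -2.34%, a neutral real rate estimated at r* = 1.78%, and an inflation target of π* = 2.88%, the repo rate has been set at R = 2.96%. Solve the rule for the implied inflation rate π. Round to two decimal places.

2.53%

Collecting π: R = r* + (1 + 0.5) π − 0.5 π* + 0.5 gap
1.5 π = 2.96 − 1.78 + 0.5 × 2.88 − 0.5 × (-2.34) = 3.79
π = 3.79 / 1.5 = 2.53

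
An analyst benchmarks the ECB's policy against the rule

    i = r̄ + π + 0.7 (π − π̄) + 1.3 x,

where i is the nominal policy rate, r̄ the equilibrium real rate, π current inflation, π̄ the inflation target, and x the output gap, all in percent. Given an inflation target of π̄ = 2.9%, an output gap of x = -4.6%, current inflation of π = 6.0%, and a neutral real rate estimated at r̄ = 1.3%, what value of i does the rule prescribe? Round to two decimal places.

i = 1.3 + 6.0 + 0.7 × (6.0 − 2.9) + 1.3 × (-4.6)
   = 1.3 + 6 + 2.17 − 5.98 = 3.49

3.49%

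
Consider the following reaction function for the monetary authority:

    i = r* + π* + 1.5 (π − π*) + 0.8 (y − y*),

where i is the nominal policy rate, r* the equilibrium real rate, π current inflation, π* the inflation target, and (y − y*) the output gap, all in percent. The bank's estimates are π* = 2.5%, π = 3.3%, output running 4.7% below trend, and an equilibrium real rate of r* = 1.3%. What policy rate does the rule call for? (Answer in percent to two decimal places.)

1.24%

Output 4.7% below potential → (y − y*) = -4.7.
i = 1.3 + 2.5 + 1.5 × (3.3 − 2.5) + 0.8 × (-4.7)
   = 1.3 + 2.5 + 1.2 − 3.76 = 1.24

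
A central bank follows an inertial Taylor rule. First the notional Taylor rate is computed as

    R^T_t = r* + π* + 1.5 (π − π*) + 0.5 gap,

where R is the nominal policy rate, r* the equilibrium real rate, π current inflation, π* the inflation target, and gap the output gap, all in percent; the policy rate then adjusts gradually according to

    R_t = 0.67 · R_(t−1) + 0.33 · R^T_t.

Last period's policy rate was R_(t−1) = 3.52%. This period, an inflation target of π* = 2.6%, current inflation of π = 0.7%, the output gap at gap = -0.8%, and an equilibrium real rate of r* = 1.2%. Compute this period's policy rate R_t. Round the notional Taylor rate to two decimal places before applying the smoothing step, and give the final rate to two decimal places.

2.54%

R^T_t = 1.2 + 2.6 + 1.5 × (0.7 − 2.6) + 0.5 × (-0.8)
   = 1.2 + 2.6 − 2.85 − 0.4 = 0.55
R_t = 0.67 × 3.52 + 0.33 × 0.55 = 2.3584 + 0.1815 = 2.54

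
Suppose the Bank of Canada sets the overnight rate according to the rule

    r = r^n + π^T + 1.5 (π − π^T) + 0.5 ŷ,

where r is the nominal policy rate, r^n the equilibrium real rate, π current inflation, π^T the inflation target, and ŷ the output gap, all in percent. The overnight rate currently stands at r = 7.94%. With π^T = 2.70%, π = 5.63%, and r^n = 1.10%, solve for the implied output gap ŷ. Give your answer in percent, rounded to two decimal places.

-0.51%

0.5 ŷ = 7.94 − 1.10 − 2.70 − 1.5 × (5.63 − 2.70) = -0.255
ŷ = -0.255 / 0.5 = -0.51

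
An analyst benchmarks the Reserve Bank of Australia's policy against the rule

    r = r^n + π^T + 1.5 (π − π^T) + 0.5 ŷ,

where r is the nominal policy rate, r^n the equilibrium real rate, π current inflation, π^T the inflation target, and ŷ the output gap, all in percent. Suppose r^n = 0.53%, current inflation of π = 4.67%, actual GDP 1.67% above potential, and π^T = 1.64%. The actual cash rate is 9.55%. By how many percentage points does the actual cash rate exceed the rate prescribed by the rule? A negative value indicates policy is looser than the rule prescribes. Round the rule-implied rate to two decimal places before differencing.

Output 1.67% above potential → ŷ = 1.67.
r = 0.53 + 1.64 + 1.5 × (4.67 − 1.64) + 0.5 × 1.67
   = 0.53 + 1.64 + 4.545 + 0.835 = 7.55
Deviation = 9.55 − 7.55 = 2.00 pp.

2.00 pp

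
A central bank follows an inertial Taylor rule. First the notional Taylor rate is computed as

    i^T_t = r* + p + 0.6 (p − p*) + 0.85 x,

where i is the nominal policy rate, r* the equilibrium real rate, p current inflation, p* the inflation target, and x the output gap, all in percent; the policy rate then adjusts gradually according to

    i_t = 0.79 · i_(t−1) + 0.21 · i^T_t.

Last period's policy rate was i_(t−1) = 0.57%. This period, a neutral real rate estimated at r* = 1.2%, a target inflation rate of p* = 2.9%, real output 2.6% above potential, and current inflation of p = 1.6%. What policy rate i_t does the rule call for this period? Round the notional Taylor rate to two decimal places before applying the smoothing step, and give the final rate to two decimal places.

1.34%

Output 2.6% above potential → x = 2.6.
i^T_t = 1.2 + 1.6 + 0.6 × (1.6 − 2.9) + 0.85 × 2.6
   = 1.2 + 1.6 − 0.78 + 2.21 = 4.23
i_t = 0.79 × 0.57 + 0.21 × 4.23 = 0.4503 + 0.8883 = 1.34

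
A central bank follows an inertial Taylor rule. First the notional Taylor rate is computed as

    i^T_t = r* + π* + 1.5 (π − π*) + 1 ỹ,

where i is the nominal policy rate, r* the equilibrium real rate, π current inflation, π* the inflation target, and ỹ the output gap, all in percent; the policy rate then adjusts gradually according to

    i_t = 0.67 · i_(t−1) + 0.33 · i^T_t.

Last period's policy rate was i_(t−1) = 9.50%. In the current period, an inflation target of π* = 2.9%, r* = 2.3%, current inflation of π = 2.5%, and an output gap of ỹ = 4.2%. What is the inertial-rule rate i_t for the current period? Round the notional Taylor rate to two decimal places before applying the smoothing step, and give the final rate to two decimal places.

9.27%

i^T_t = 2.3 + 2.9 + 1.5 × (2.5 − 2.9) + 1 × 4.2
   = 2.3 + 2.9 − 0.6 + 4.2 = 8.80
i_t = 0.67 × 9.50 + 0.33 × 8.80 = 6.365 + 2.904 = 9.27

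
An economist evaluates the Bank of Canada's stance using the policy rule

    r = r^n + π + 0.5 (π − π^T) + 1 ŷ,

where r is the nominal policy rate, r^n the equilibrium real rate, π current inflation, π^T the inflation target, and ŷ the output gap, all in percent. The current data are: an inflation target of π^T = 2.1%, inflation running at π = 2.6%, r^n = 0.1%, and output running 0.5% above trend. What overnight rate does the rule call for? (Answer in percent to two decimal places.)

3.45%

Output 0.5% above potential → ŷ = 0.5.
r = 0.1 + 2.6 + 0.5 × (2.6 − 2.1) + 1 × 0.5
   = 0.1 + 2.6 + 0.25 + 0.5 = 3.45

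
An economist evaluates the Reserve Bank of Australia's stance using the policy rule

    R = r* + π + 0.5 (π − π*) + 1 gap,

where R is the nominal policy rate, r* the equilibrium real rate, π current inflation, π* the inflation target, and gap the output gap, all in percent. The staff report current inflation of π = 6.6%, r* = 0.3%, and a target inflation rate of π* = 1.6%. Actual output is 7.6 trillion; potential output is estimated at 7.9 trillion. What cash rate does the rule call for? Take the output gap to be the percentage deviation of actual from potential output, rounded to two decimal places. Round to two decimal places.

5.60%

Output gap = 100 × (7.6 − 7.9) / 7.9 = -3.80%.
R = 0.30 + 6.60 + 0.5 × (6.60 − 1.60) + 1 × (-3.80)
   = 0.30 + 6.6 + 2.5 − 3.8 = 5.60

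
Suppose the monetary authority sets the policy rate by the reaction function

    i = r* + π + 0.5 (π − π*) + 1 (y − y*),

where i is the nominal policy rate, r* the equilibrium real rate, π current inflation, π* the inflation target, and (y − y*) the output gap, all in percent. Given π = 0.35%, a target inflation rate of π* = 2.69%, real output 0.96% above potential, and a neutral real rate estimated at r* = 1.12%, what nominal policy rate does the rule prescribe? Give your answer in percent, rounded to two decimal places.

1.26%

Output 0.96% above potential → (y − y*) = 0.96.
i = 1.12 + 0.35 + 0.5 × (0.35 − 2.69) + 1 × 0.96
   = 1.12 + 0.35 − 1.17 + 0.96 = 1.26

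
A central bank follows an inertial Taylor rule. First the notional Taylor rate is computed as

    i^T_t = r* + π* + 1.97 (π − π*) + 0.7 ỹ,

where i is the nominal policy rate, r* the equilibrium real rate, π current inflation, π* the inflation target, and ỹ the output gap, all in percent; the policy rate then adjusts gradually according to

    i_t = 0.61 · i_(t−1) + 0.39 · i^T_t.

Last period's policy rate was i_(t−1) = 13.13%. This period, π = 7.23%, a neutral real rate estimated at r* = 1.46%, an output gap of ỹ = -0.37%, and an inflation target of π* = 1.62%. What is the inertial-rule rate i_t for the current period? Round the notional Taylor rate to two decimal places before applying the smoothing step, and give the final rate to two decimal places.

i^T_t = 1.46 + 1.62 + 1.97 × (7.23 − 1.62) + 0.7 × (-0.37)
   = 1.46 + 1.62 + 11.0517 − 0.259 = 13.87
i_t = 0.61 × 13.13 + 0.39 × 13.87 = 8.0093 + 5.4093 = 13.42

13.42%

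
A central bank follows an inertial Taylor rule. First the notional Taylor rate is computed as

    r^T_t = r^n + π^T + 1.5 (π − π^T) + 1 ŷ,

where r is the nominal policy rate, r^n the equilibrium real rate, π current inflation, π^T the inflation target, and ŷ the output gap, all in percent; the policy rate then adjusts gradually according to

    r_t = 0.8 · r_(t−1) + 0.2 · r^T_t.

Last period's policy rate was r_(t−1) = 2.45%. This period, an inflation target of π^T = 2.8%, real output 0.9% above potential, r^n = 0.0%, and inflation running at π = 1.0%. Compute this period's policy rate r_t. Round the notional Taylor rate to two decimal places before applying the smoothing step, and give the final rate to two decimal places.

2.16%

Output 0.9% above potential → ŷ = 0.9.
r^T_t = 0.0 + 2.8 + 1.5 × (1.0 − 2.8) + 1 × 0.9
   = 0.0 + 2.8 − 2.7 + 0.9 = 1.00
r_t = 0.8 × 2.45 + 0.2 × 1.00 = 1.96 + 0.2 = 2.16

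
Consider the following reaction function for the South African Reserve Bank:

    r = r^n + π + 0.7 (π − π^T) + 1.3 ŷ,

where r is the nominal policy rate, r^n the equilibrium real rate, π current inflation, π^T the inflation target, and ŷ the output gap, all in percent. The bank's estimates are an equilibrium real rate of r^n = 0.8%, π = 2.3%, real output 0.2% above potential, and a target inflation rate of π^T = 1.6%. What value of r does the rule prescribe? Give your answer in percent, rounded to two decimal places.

Output 0.2% above potential → ŷ = 0.2.
r = 0.8 + 2.3 + 0.7 × (2.3 − 1.6) + 1.3 × 0.2
   = 0.8 + 2.3 + 0.49 + 0.26 = 3.85

3.85%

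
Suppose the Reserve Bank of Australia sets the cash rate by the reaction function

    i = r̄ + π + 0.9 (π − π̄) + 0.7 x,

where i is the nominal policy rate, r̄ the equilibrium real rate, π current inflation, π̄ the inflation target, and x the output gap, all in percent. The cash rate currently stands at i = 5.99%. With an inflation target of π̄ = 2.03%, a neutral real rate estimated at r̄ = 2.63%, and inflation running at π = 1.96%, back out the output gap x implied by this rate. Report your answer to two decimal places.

0.7 x = 5.99 − 2.63 − 1.96 − 0.9 × (1.96 − 2.03) = 1.463
x = 1.463 / 0.7 = 2.09

2.09%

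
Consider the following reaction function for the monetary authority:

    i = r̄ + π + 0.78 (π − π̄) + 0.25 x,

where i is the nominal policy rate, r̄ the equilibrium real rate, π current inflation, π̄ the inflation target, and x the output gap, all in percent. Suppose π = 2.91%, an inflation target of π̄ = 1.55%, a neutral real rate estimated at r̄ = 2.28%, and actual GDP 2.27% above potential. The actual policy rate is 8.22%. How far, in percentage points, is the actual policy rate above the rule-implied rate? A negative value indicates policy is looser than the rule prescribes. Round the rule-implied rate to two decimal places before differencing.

1.40 pp

Output 2.27% above potential → x = 2.27.
i = 2.28 + 2.91 + 0.78 × (2.91 − 1.55) + 0.25 × 2.27
   = 2.28 + 2.91 + 1.0608 + 0.5675 = 6.82
Deviation = 8.22 − 6.82 = 1.40 pp.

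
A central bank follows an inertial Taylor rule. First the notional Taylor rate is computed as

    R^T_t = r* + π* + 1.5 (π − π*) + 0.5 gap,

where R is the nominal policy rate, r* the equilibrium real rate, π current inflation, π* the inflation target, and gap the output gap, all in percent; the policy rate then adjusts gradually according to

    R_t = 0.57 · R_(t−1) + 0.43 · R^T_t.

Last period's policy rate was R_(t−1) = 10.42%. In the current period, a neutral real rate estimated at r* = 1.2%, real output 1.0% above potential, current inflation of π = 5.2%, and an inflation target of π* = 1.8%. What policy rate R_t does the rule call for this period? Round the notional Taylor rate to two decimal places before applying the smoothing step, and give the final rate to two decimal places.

9.64%

Output 1.0% above potential → gap = 1.0.
R^T_t = 1.2 + 1.8 + 1.5 × (5.2 − 1.8) + 0.5 × 1.0
   = 1.2 + 1.8 + 5.1 + 0.5 = 8.60
R_t = 0.57 × 10.42 + 0.43 × 8.60 = 5.9394 + 3.698 = 9.64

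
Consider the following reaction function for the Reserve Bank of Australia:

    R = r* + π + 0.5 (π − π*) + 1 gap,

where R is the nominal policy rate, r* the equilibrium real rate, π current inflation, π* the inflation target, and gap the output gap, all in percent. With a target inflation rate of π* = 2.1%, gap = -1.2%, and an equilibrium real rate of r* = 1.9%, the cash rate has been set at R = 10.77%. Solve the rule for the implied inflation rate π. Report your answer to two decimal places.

7.41%

Collecting π: R = r* + (1 + 0.5) π − 0.5 π* + 1 gap
1.5 π = 10.77 − 1.9 + 0.5 × 2.1 − 1 × (-1.2) = 11.12
π = 11.12 / 1.5 = 7.41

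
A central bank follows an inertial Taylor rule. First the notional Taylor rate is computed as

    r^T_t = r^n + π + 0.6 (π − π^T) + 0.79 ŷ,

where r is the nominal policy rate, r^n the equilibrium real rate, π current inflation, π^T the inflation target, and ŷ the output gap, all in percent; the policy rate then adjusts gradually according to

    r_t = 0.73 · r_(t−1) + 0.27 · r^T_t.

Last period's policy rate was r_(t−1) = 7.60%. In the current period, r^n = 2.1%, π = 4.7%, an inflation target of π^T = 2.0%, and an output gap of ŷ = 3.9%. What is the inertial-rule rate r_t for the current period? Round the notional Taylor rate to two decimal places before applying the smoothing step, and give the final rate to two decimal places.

8.65%

r^T_t = 2.1 + 4.7 + 0.6 × (4.7 − 2.0) + 0.79 × 3.9
   = 2.1 + 4.7 + 1.62 + 3.081 = 11.50
r_t = 0.73 × 7.60 + 0.27 × 11.50 = 5.548 + 3.105 = 8.65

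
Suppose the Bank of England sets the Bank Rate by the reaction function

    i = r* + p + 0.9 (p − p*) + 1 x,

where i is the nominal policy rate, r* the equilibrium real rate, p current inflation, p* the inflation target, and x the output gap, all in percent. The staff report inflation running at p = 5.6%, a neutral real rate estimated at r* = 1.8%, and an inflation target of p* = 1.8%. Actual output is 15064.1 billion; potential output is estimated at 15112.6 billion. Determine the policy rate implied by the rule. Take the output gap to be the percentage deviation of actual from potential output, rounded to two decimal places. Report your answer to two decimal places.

10.50%

Output gap = 100 × (15064.1 − 15112.6) / 15112.6 = -0.32%.
i = 1.80 + 5.60 + 0.9 × (5.60 − 1.80) + 1 × (-0.32)
   = 1.80 + 5.6 + 3.42 − 0.32 = 10.50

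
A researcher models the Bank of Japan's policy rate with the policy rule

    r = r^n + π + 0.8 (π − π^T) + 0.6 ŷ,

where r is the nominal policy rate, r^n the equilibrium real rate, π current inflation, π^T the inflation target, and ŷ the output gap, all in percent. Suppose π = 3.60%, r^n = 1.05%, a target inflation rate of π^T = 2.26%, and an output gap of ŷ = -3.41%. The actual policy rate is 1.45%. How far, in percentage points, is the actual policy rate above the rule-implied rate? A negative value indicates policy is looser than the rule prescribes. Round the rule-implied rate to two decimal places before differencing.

-2.23 pp

r = 1.05 + 3.60 + 0.8 × (3.60 − 2.26) + 0.6 × (-3.41)
   = 1.05 + 3.6 + 1.072 − 2.046 = 3.68
Deviation = 1.45 − 3.68 = -2.23 pp.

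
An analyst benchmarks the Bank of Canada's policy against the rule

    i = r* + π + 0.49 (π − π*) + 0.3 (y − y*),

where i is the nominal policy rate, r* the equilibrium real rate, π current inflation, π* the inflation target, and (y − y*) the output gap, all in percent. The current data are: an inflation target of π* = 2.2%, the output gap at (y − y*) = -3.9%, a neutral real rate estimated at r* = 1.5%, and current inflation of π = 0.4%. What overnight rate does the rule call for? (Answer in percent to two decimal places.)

i = 1.5 + 0.4 + 0.49 × (0.4 − 2.2) + 0.3 × (-3.9)
   = 1.5 + 0.4 − 0.882 − 1.17 = -0.15

-0.15%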